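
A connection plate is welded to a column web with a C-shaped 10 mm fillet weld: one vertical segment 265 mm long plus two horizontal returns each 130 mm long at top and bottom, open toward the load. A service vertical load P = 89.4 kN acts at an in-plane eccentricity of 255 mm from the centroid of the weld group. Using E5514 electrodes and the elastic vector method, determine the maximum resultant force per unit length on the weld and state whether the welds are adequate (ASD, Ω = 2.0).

f_max ≈ 649 N/mm; adequate

E55XX → F_EXX = 550 MPa.
Total weld length L_w = 525 mm. Treat welds as unit-width lines.
Centroid: x̄ = 2×130×65 / 525 = 32.19 mm from the vertical weld.
Polar moment about centroid: J = I_x + I_y = [265³/12 + 2×130×132.5²] + [265×32.19² + 2(130³/12 + 130×32.81²)] = 7036000 mm³.
Direct shear f_v = P/L_w = 89.4×10³ / 525 = 170.3 N/mm (vertical).
Torsion M = P·e = 89.4×10³ × 255 = 22797000 N·mm.
Critical point at (x, y) = (97.81, 132.5) from centroid. f_tx = M·y/J = 429.3 N/mm; f_ty = M·x/J = 316.9 N/mm.
Resultant f_max = √[f_tx² + (f_v + f_ty)²] = √[429.3² + (170.3 + 316.9)²] = 649.3 N/mm.
Capacity per unit length: r_n/Ω = (1/2.0) × 0.6 × 550 × (0.707 × 10) = 1167 N/mm.
649.3 ≤ 1167 → adequate.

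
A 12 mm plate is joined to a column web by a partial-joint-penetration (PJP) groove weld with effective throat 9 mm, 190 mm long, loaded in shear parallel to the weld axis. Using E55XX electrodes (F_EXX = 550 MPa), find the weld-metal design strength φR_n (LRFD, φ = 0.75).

Effective throat (given) t_e = 9 mm.
A_we = 9 × 190 = 1710 mm².
F_nw = 0.6 F_EXX = 330 MPa.
φR_n = 0.75 × 330 × 1710 × 10⁻³ = 423.2 kN.

φR_n ≈ 423 kN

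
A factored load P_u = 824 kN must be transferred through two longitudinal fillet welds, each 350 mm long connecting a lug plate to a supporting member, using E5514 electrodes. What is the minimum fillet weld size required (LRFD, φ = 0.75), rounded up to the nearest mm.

w = 7 mm

E55XX → F_EXX = 550 MPa.
Total weld length L = 700 mm.
Required throat t_e = P_u / (φ × 0.6 F_EXX × L) = 824 / (0.75 × 0.6 × 550 × 700 × 10⁻³) = 4.756 mm.
Required leg w = t_e / 0.707 = 6.727 mm → use 7 mm.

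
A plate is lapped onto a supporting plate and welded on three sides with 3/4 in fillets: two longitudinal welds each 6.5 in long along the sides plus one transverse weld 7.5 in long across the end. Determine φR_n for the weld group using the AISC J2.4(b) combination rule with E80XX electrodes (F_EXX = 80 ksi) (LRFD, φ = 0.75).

φR_n ≈ 426 kip

t_e = 0.707 × 0.75 = 0.5302 in.
R_nwl = 0.6 × 80 × 0.5302 × 13 = 330.9 kip (longitudinal, 2 welds).
R_nwt = 0.6 × 80 × 0.5302 × 7.5 = 190.9 kip (transverse, base value).
(i) R_nwl + R_nwt = 521.8 kip; (ii) 0.85 R_nwl + 1.5 R_nwt = 567.6 kip.
R_n = max = 567.6 kip [governs: (ii)]; φR_n = 425.7 kip.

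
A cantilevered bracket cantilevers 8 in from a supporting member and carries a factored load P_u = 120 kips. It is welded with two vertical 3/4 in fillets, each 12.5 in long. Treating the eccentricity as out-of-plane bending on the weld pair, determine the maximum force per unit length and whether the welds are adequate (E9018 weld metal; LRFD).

f_max ≈ 19 kip/in; adequate

E90XX → F_EXX = 90 ksi.
L_w = 2 × 12.5 = 25 in; section modulus (unit throat) S = 2 × L²/6 = 52.08 in².
Direct shear f_v = P/L_w = 120/25 = 4.8 kip/in.
Moment M = P × e = 120 × 8 = 960 kip·in; bending f_b = M/S = 18.43 kip/in.
f_max = √(f_v² + f_b²) = √(4.8² + 18.43²) = 19.05 kip/in.
φr_n = 0.75 × 0.6 × 90 × (0.707 × 0.75) = 21.48 kip/in → adequate.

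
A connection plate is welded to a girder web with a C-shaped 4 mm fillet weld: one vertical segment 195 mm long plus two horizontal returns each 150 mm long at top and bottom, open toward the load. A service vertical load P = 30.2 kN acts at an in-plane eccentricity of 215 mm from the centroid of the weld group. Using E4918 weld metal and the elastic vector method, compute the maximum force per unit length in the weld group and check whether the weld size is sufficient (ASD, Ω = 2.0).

E49XX → F_EXX = 490 MPa.
Total weld length L_w = 495 mm. Treat welds as unit-width lines.
Centroid: x̄ = 2×150×75 / 495 = 45.45 mm from the vertical weld.
Polar moment about centroid: J = I_x + I_y = [195³/12 + 2×150×97.5²] + [195×45.45² + 2(150³/12 + 150×29.55²)] = 4697000 mm³.
Direct shear f_v = P/L_w = 30.2×10³ / 495 = 61.01 N/mm (vertical).
Torsion M = P·e = 30.2×10³ × 215 = 6493000 N·mm.
Critical point at (x, y) = (104.5, 97.5) from centroid. f_tx = M·y/J = 134.8 N/mm; f_ty = M·x/J = 144.5 N/mm.
Resultant f_max = √[f_tx² + (f_v + f_ty)²] = √[134.8² + (61.01 + 144.5)²] = 245.8 N/mm.
Capacity per unit length: r_n/Ω = (1/2.0) × 0.6 × 490 × (0.707 × 4) = 415.7 N/mm.
245.8 ≤ 415.7 → adequate.

f_max ≈ 246 N/mm; adequate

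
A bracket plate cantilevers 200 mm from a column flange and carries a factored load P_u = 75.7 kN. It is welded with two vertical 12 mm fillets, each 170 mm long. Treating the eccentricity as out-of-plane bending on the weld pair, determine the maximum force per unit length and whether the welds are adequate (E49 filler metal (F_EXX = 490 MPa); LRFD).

f_max ≈ 1590 N/mm; adequate

L_w = 2 × 170 = 340 mm; section modulus (unit throat) S = 2 × L²/6 = 9633 mm².
Direct shear f_v = P/L_w = 75.7×10³/340 = 222.6 N/mm.
Moment M = P × e = 75.7×10³ × 200 = 15140000 N·mm; bending f_b = M/S = 1572 N/mm.
f_max = √(f_v² + f_b²) = √(222.6² + 1572²) = 1587 N/mm.
φr_n = 0.75 × 0.6 × 490 × (0.707 × 12) = 1871 N/mm → adequate.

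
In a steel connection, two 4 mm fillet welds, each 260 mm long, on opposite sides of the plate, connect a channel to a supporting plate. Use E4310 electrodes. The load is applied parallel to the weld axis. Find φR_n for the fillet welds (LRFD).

φR_n ≈ 285 kN

E43XX → F_EXX = 430 MPa.
Effective throat t_e = 0.707 × 4 = 2.828 mm.
Total length L = 520 mm; A_we = 2.828 × 520 = 1471 mm².
F_nw = 0.6 F_EXX = 0.6 × 430 = 258 MPa.
φR_n = 0.75 × 258 × 1471 × 10⁻³ = 284.6 kN.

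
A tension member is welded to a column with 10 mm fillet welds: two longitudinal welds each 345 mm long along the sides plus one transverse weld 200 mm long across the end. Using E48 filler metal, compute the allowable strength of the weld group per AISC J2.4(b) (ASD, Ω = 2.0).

E48XX → F_EXX = 480 MPa.
t_e = 0.707 × 10 = 7.07 mm.
R_nwl = 0.6 × 480 × 7.07 × 690 × 10⁻³ = 1405 kN (longitudinal, 2 welds).
R_nwt = 0.6 × 480 × 7.07 × 200 × 10⁻³ = 407.2 kN (transverse, base value).
(i) R_nwl + R_nwt = 1812 kN; (ii) 0.85 R_nwl + 1.5 R_nwt = 1805 kN.
R_n = max = 1812 kN [governs: (i)]; R_n/Ω = 906.1 kN.

R_n/Ω ≈ 906 kN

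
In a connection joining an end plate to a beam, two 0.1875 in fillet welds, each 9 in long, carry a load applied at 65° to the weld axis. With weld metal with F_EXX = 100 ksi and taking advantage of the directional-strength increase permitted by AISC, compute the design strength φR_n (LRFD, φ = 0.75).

t_e = 0.707 × 0.1875 = 0.1326 in; A_we = 0.1326 × 18 = 2.386 in².
Directional factor: 1.0 + 0.5 sin^1.5(65°) = 1.431.
F_nw = 0.6 × 100 × 1.431 = 85.88 ksi.
φR_n = 0.75 × 85.88 × 2.386 = 153.7 kip.

φR_n ≈ 154 kip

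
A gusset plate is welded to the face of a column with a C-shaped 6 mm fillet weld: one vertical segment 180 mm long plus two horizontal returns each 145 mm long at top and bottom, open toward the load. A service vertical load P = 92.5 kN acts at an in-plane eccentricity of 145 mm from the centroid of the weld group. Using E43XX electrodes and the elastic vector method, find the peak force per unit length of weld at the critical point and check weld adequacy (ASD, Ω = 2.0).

E43XX → F_EXX = 430 MPa.
Total weld length L_w = 470 mm. Treat welds as unit-width lines.
Centroid: x̄ = 2×145×72.5 / 470 = 44.73 mm from the vertical weld.
Polar moment about centroid: J = I_x + I_y = [180³/12 + 2×145×90²] + [180×44.73² + 2(145³/12 + 145×27.77²)] = 3927000 mm³.
Direct shear f_v = P/L_w = 92.5×10³ / 470 = 196.8 N/mm (vertical).
Torsion M = P·e = 92.5×10³ × 145 = 13412000 N·mm.
Critical point at (x, y) = (100.3, 90) from centroid. f_tx = M·y/J = 307.4 N/mm; f_ty = M·x/J = 342.5 N/mm.
Resultant f_max = √[f_tx² + (f_v + f_ty)²] = √[307.4² + (196.8 + 342.5)²] = 620.7 N/mm.
Capacity per unit length: r_n/Ω = (1/2.0) × 0.6 × 430 × (0.707 × 6) = 547.2 N/mm.
620.7 > 547.2 → NOT adequate.

f_max ≈ 621 N/mm; NOT adequate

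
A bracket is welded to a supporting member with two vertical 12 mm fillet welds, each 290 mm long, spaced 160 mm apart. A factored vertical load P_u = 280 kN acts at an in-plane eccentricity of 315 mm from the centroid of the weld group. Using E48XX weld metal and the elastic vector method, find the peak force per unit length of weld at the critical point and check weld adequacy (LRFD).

E48XX → F_EXX = 480 MPa.
Total weld length L_w = 580 mm. Treat welds as unit-width lines.
Polar moment about centroid: J = 2[d³/12 + d(b/2)²] = 2[290³/12 + 290×80²] = 7777000 mm³.
Direct shear f_v = P/L_w = 280×10³ / 580 = 482.8 N/mm (vertical).
Torsion M = P·e = 280×10³ × 315 = 88200000 N·mm.
Critical point at (x, y) = (80, 145) from centroid. f_tx = M·y/J = 1644 N/mm; f_ty = M·x/J = 907.3 N/mm.
Resultant f_max = √[f_tx² + (f_v + f_ty)²] = √[1644² + (482.8 + 907.3)²] = 2153 N/mm.
Capacity per unit length: φr_n = 0.75 × 0.6 × 480 × (0.707 × 12) = 1833 N/mm.
2153 > 1833 → NOT adequate.

f_max ≈ 2150 N/mm; NOT adequate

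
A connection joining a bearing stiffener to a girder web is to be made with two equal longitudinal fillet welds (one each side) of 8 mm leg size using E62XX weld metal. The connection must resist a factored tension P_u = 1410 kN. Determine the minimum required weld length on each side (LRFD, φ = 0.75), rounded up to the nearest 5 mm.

E62XX → F_EXX = 620 MPa.
Throat t_e = 0.707 × 8 = 5.656 mm.
φr_n = 0.75 × 0.6 × 620 × 5.656 × 10⁻³ = 1.578 kN/mm.
L_req = P_u / φr_n = 1410 / 1.578 = 893.5 mm total.
Per side: 893.5 / 2 = 446.8 mm.
Round up → use L = 450 mm on each side.

L = 450 mm on each side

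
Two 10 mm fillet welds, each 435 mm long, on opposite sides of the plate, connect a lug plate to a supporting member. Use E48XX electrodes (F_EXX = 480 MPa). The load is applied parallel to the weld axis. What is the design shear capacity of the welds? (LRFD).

Effective throat t_e = 0.707 × 10 = 7.07 mm.
Total length L = 870 mm; A_we = 7.07 × 870 = 6151 mm².
F_nw = 0.6 F_EXX = 0.6 × 480 = 288 MPa.
φR_n = 0.75 × 288 × 6151 × 10⁻³ = 1329 kN.

φR_n ≈ 1330 kN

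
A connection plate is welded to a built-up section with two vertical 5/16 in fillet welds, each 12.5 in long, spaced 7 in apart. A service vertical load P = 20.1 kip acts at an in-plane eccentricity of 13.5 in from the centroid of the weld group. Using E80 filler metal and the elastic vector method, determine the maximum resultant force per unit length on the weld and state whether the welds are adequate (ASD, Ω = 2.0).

f_max ≈ 3.54 kip/in; adequate

E80XX → F_EXX = 80 ksi.
Total weld length L_w = 25 in. Treat welds as unit-width lines.
Polar moment about centroid: J = 2[d³/12 + d(b/2)²] = 2[12.5³/12 + 12.5×3.5²] = 631.8 in³.
Direct shear f_v = P/L_w = 20.1 / 25 = 0.804 kip/in (vertical).
Torsion M = P·e = 20.1 × 13.5 = 271.35 kip·in.
Critical point at (x, y) = (3.5, 6.25) from centroid. f_tx = M·y/J = 2.684 kip/in; f_ty = M·x/J = 1.503 kip/in.
Resultant f_max = √[f_tx² + (f_v + f_ty)²] = √[2.684² + (0.804 + 1.503)²] = 3.54 kip/in.
Capacity per unit length: r_n/Ω = (1/2.0) × 0.6 × 80 × (0.707 × 0.3125) = 5.302 kip/in.
3.54 ≤ 5.302 → adequate.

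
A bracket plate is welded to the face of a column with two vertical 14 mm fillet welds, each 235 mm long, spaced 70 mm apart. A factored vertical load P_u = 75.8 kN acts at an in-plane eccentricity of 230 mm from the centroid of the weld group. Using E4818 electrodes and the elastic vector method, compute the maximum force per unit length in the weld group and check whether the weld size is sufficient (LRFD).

f_max ≈ 841 N/mm; adequate

E48XX → F_EXX = 480 MPa.
Total weld length L_w = 470 mm. Treat welds as unit-width lines.
Polar moment about centroid: J = 2[d³/12 + d(b/2)²] = 2[235³/12 + 235×35²] = 2739000 mm³.
Direct shear f_v = P/L_w = 75.8×10³ / 470 = 161.3 N/mm (vertical).
Torsion M = P·e = 75.8×10³ × 230 = 17434000 N·mm.
Critical point at (x, y) = (35, 117.5) from centroid. f_tx = M·y/J = 748 N/mm; f_ty = M·x/J = 222.8 N/mm.
Resultant f_max = √[f_tx² + (f_v + f_ty)²] = √[748² + (161.3 + 222.8)²] = 840.8 N/mm.
Capacity per unit length: φr_n = 0.75 × 0.6 × 480 × (0.707 × 14) = 2138 N/mm.
840.8 ≤ 2138 → adequate.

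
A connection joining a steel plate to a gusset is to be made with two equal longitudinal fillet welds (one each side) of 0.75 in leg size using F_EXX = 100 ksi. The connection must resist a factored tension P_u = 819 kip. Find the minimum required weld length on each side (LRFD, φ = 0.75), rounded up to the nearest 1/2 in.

L = 17.5 in on each side

Throat t_e = 0.707 × 0.75 = 0.5302 in.
φr_n = 0.75 × 0.6 × 100 × 0.5302 = 23.86 kip/in.
L_req = P_u / φr_n = 819 / 23.86 = 34.32 in total.
Per side: 34.32 / 2 = 17.16 in.
Round up → use L = 17.5 in on each side.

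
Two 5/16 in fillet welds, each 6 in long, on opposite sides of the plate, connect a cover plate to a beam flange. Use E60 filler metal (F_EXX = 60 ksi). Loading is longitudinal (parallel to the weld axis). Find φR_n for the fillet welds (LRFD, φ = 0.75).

φR_n ≈ 71.6 kips

Effective throat t_e = 0.707 × 0.3125 = 0.2209 in.
Total length L = 12 in; A_we = 0.2209 × 12 = 2.651 in².
F_nw = 0.6 F_EXX = 0.6 × 60 = 36 ksi.
φR_n = 0.75 × 36 × 2.651 = 71.58 kips.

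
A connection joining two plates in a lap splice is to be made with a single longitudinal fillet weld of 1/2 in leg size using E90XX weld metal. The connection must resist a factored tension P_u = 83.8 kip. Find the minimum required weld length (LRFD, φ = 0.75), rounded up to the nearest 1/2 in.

L = 6 in

E90XX → F_EXX = 90 ksi.
Throat t_e = 0.707 × 0.5 = 0.3535 in.
φr_n = 0.75 × 0.6 × 90 × 0.3535 = 14.32 kip/in.
L_req = P_u / φr_n = 83.8 / 14.32 = 5.853 in total.
Round up → use L = 6 in.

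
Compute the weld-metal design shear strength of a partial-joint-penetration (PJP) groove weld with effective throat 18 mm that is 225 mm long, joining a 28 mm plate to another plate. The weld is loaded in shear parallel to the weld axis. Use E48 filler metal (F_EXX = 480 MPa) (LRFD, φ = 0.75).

Effective throat (given) t_e = 18 mm.
A_we = 18 × 225 = 4050 mm².
F_nw = 0.6 F_EXX = 288 MPa.
φR_n = 0.75 × 288 × 4050 × 10⁻³ = 874.8 kN.

φR_n ≈ 875 kN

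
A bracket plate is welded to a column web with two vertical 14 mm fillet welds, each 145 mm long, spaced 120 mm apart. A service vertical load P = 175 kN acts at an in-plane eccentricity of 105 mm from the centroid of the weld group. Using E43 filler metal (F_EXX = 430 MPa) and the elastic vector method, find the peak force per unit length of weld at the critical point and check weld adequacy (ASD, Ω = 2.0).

f_max ≈ 1570 N/mm; NOT adequate

Total weld length L_w = 290 mm. Treat welds as unit-width lines.
Polar moment about centroid: J = 2[d³/12 + d(b/2)²] = 2[145³/12 + 145×60²] = 1552000 mm³.
Direct shear f_v = P/L_w = 175×10³ / 290 = 603.4 N/mm (vertical).
Torsion M = P·e = 175×10³ × 105 = 18375000 N·mm.
Critical point at (x, y) = (60, 72.5) from centroid. f_tx = M·y/J = 858.3 N/mm; f_ty = M·x/J = 710.3 N/mm.
Resultant f_max = √[f_tx² + (f_v + f_ty)²] = √[858.3² + (603.4 + 710.3)²] = 1569 N/mm.
Capacity per unit length: r_n/Ω = (1/2.0) × 0.6 × 430 × (0.707 × 14) = 1277 N/mm.
1569 > 1277 → NOT adequate.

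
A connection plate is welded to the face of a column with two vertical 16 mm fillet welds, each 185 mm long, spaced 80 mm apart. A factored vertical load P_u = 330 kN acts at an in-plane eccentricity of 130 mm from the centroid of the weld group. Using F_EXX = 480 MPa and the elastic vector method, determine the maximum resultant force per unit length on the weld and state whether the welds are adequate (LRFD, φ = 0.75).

f_max ≈ 3090 N/mm; NOT adequate

Total weld length L_w = 370 mm. Treat welds as unit-width lines.
Polar moment about centroid: J = 2[d³/12 + d(b/2)²] = 2[185³/12 + 185×40²] = 1647000 mm³.
Direct shear f_v = P/L_w = 330×10³ / 370 = 891.9 N/mm (vertical).
Torsion M = P·e = 330×10³ × 130 = 42900000 N·mm.
Critical point at (x, y) = (40, 92.5) from centroid. f_tx = M·y/J = 2409 N/mm; f_ty = M·x/J = 1042 N/mm.
Resultant f_max = √[f_tx² + (f_v + f_ty)²] = √[2409² + (891.9 + 1042)²] = 3089 N/mm.
Capacity per unit length: φr_n = 0.75 × 0.6 × 480 × (0.707 × 16) = 2443 N/mm.
3089 > 2443 → NOT adequate.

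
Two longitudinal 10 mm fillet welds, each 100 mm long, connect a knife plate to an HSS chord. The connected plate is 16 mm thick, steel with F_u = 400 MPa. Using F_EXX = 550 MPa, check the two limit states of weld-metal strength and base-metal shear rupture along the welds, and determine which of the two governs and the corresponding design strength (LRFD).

φR_n ≈ 350 kN (weld metal governs)

t_e = 0.707 × 10 = 7.07 mm; L = 200 mm.
Weld metal: φR_n = 0.75 × 0.6 × 550 × 7.07 × 200 × 10⁻³ = 350 kN.
Base metal (shear rupture): φR_n = 0.75 × 0.6 × 400 × 16 × 200 × 10⁻³ = 576 kN.
Governing: weld metal.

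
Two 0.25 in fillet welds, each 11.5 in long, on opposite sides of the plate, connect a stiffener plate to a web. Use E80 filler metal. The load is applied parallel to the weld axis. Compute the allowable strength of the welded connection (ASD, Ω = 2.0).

E80XX → F_EXX = 80 ksi.
Effective throat t_e = 0.707 × 0.25 = 0.1767 in.
Total length L = 23 in; A_we = 0.1767 × 23 = 4.065 in².
F_nw = 0.6 F_EXX = 0.6 × 80 = 48 ksi.
R_n = 48 × 4.065 = 195.1 kip; R_n/Ω = 195.1/2.0 = 97.57 kip.

R_n/Ω ≈ 97.6 kip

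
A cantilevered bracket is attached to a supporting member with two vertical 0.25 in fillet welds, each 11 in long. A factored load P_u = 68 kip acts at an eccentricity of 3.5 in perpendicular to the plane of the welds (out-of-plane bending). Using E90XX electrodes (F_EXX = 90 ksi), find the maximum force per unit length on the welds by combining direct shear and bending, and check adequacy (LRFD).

f_max ≈ 6.66 kip/in; adequate

L_w = 2 × 11 = 22 in; section modulus (unit throat) S = 2 × L²/6 = 40.33 in².
Direct shear f_v = P/L_w = 68/22 = 3.091 kip/in.
Moment M = P × e = 68 × 3.5 = 238 kip·in; bending f_b = M/S = 5.901 kip/in.
f_max = √(f_v² + f_b²) = √(3.091² + 5.901²) = 6.661 kip/in.
φr_n = 0.75 × 0.6 × 90 × (0.707 × 0.25) = 7.158 kip/in → adequate.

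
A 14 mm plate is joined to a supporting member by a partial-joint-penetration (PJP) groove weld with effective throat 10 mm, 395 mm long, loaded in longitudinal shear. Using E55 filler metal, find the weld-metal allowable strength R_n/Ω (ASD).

R_n/Ω ≈ 652 kN

E55XX → F_EXX = 550 MPa.
Effective throat (given) t_e = 10 mm.
A_we = 10 × 395 = 3950 mm².
F_nw = 0.6 F_EXX = 330 MPa.
R_n/Ω = (330 × 3950) / 2.0 × 10⁻³ = 651.8 kN.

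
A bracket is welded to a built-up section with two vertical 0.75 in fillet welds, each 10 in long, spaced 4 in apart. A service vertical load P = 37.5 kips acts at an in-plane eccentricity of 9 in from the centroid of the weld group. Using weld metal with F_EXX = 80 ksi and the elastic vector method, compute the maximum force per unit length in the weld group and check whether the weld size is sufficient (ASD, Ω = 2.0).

f_max ≈ 8.25 kip/in; adequate

Total weld length L_w = 20 in. Treat welds as unit-width lines.
Polar moment about centroid: J = 2[d³/12 + d(b/2)²] = 2[10³/12 + 10×2²] = 246.7 in³.
Direct shear f_v = P/L_w = 37.5 / 20 = 1.875 kip/in (vertical).
Torsion M = P·e = 37.5 × 9 = 337.5 kip·in.
Critical point at (x, y) = (2, 5) from centroid. f_tx = M·y/J = 6.841 kip/in; f_ty = M·x/J = 2.736 kip/in.
Resultant f_max = √[f_tx² + (f_v + f_ty)²] = √[6.841² + (1.875 + 2.736)²] = 8.25 kip/in.
Capacity per unit length: r_n/Ω = (1/2.0) × 0.6 × 80 × (0.707 × 0.75) = 12.73 kip/in.
8.25 ≤ 12.73 → adequate.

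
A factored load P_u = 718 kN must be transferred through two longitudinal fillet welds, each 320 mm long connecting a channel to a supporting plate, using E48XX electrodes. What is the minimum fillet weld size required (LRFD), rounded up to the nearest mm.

w = 8 mm

E48XX → F_EXX = 480 MPa.
Total weld length L = 640 mm.
Required throat t_e = P_u / (φ × 0.6 F_EXX × L) = 718 / (0.75 × 0.6 × 480 × 640 × 10⁻³) = 5.194 mm.
Required leg w = t_e / 0.707 = 7.346 mm → use 8 mm.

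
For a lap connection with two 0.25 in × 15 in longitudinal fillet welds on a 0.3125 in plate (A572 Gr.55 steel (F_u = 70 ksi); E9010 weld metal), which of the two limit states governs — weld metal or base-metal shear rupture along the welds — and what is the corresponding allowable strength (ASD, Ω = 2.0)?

E90XX → F_EXX = 90 ksi.
t_e = 0.707 × 0.25 = 0.1767 in; L = 30 in.
Weld metal: R_n/Ω = (1/2.0) × 0.6 × 90 × 0.1767 × 30 = 143.2 kip.
Base metal (shear rupture): R_n/Ω = (1/2.0) × 0.6 × 70 × 0.3125 × 30 = 196.9 kip.
Governing: weld metal.

R_n/Ω ≈ 143 kip (weld metal governs)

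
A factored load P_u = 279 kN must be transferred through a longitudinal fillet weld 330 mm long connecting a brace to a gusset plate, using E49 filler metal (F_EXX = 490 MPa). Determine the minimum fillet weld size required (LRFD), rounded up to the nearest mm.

Total weld length L = 330 mm.
Required throat t_e = P_u / (φ × 0.6 F_EXX × L) = 279 / (0.75 × 0.6 × 490 × 330 × 10⁻³) = 3.834 mm.
Required leg w = t_e / 0.707 = 5.423 mm → use 6 mm.

w = 6 mm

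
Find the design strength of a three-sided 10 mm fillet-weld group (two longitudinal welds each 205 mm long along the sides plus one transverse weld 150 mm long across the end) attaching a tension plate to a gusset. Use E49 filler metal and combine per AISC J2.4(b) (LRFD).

φR_n ≈ 894 kN

E49XX → F_EXX = 490 MPa.
t_e = 0.707 × 10 = 7.07 mm.
R_nwl = 0.6 × 490 × 7.07 × 410 × 10⁻³ = 852.2 kN (longitudinal, 2 welds).
R_nwt = 0.6 × 490 × 7.07 × 150 × 10⁻³ = 311.8 kN (transverse, base value).
(i) R_nwl + R_nwt = 1164 kN; (ii) 0.85 R_nwl + 1.5 R_nwt = 1192 kN.
R_n = max = 1192 kN [governs: (ii)]; φR_n = 894 kN.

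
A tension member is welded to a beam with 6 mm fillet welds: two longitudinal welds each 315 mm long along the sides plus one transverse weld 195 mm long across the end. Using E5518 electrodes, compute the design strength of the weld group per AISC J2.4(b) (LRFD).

E55XX → F_EXX = 550 MPa.
t_e = 0.707 × 6 = 4.242 mm.
R_nwl = 0.6 × 550 × 4.242 × 630 × 10⁻³ = 881.9 kN (longitudinal, 2 welds).
R_nwt = 0.6 × 550 × 4.242 × 195 × 10⁻³ = 273 kN (transverse, base value).
(i) R_nwl + R_nwt = 1155 kN; (ii) 0.85 R_nwl + 1.5 R_nwt = 1159 kN.
R_n = max = 1159 kN [governs: (ii)]; φR_n = 869.3 kN.

φR_n ≈ 869 kN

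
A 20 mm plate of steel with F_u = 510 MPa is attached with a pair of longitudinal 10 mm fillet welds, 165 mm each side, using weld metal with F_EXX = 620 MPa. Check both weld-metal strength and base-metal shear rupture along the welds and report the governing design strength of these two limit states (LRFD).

φR_n ≈ 651 kN (weld metal governs)

t_e = 0.707 × 10 = 7.07 mm; L = 330 mm.
Weld metal: φR_n = 0.75 × 0.6 × 620 × 7.07 × 330 × 10⁻³ = 650.9 kN.
Base metal (shear rupture): φR_n = 0.75 × 0.6 × 510 × 20 × 330 × 10⁻³ = 1515 kN.
Governing: weld metal.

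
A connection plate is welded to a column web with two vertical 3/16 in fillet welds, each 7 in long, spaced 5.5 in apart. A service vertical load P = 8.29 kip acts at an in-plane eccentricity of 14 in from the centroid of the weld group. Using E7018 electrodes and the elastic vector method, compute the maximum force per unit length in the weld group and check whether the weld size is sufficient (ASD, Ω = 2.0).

E70XX → F_EXX = 70 ksi.
Total weld length L_w = 14 in. Treat welds as unit-width lines.
Polar moment about centroid: J = 2[d³/12 + d(b/2)²] = 2[7³/12 + 7×2.75²] = 163 in³.
Direct shear f_v = P/L_w = 8.29 / 14 = 0.5921 kip/in (vertical).
Torsion M = P·e = 8.29 × 14 = 116.06 kip·in.
Critical point at (x, y) = (2.75, 3.5) from centroid. f_tx = M·y/J = 2.491 kip/in; f_ty = M·x/J = 1.958 kip/in.
Resultant f_max = √[f_tx² + (f_v + f_ty)²] = √[2.491² + (0.5921 + 1.958)²] = 3.565 kip/in.
Capacity per unit length: r_n/Ω = (1/2.0) × 0.6 × 70 × (0.707 × 0.1875) = 2.784 kip/in.
3.565 > 2.784 → NOT adequate.

f_max ≈ 3.56 kip/in; NOT adequate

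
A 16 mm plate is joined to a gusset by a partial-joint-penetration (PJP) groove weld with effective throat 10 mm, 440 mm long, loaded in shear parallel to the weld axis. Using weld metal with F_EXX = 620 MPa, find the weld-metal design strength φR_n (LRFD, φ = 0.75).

Effective throat (given) t_e = 10 mm.
A_we = 10 × 440 = 4400 mm².
F_nw = 0.6 F_EXX = 372 MPa.
φR_n = 0.75 × 372 × 4400 × 10⁻³ = 1228 kN.

φR_n ≈ 1230 kN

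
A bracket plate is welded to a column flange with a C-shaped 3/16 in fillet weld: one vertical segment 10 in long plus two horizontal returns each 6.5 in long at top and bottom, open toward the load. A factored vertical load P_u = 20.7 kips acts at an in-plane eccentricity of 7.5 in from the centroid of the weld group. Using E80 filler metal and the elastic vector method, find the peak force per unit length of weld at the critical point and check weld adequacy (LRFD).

E80XX → F_EXX = 80 ksi.
Total weld length L_w = 23 in. Treat welds as unit-width lines.
Centroid: x̄ = 2×6.5×3.25 / 23 = 1.837 in from the vertical weld.
Polar moment about centroid: J = I_x + I_y = [10³/12 + 2×6.5×5²] + [10×1.837² + 2(6.5³/12 + 6.5×1.413²)] = 513.8 in³.
Direct shear f_v = P/L_w = 20.7 / 23 = 0.9 kip/in (vertical).
Torsion M = P·e = 20.7 × 7.5 = 155.25 kip·in.
Critical point at (x, y) = (4.663, 5) from centroid. f_tx = M·y/J = 1.511 kip/in; f_ty = M·x/J = 1.409 kip/in.
Resultant f_max = √[f_tx² + (f_v + f_ty)²] = √[1.511² + (0.9 + 1.409)²] = 2.759 kip/in.
Capacity per unit length: φr_n = 0.75 × 0.6 × 80 × (0.707 × 0.1875) = 4.772 kip/in.
2.759 ≤ 4.772 → adequate.

f_max ≈ 2.76 kip/in; adequate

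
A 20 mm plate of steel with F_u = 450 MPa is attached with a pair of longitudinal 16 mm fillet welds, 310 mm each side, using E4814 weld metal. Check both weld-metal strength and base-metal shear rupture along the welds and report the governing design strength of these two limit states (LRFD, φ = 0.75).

φR_n ≈ 1510 kN (weld metal governs)

E48XX → F_EXX = 480 MPa.
t_e = 0.707 × 16 = 11.31 mm; L = 620 mm.
Weld metal: φR_n = 0.75 × 0.6 × 480 × 11.31 × 620 × 10⁻³ = 1515 kN.
Base metal (shear rupture): φR_n = 0.75 × 0.6 × 450 × 20 × 620 × 10⁻³ = 2511 kN.
Governing: weld metal.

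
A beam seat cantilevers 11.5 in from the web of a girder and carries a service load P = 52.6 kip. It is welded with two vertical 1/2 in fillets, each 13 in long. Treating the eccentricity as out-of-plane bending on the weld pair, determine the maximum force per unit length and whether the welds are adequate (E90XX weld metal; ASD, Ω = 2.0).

f_max ≈ 10.9 kip/in; NOT adequate

E90XX → F_EXX = 90 ksi.
L_w = 2 × 13 = 26 in; section modulus (unit throat) S = 2 × L²/6 = 56.33 in².
Direct shear f_v = P/L_w = 52.6/26 = 2.023 kip/in.
Moment M = P × e = 52.6 × 11.5 = 604.9 kip·in; bending f_b = M/S = 10.74 kip/in.
f_max = √(f_v² + f_b²) = √(2.023² + 10.74²) = 10.93 kip/in.
r_n/Ω = (1/2.0) × 0.6 × 90 × (0.707 × 0.5) = 9.544 kip/in → NOT adequate.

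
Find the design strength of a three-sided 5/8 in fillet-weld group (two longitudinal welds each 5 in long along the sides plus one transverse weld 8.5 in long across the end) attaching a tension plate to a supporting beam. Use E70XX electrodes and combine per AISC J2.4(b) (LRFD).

φR_n ≈ 296 kip

E70XX → F_EXX = 70 ksi.
t_e = 0.707 × 0.625 = 0.4419 in.
R_nwl = 0.6 × 70 × 0.4419 × 10 = 185.6 kip (longitudinal, 2 welds).
R_nwt = 0.6 × 70 × 0.4419 × 8.5 = 157.7 kip (transverse, base value).
(i) R_nwl + R_nwt = 343.3 kip; (ii) 0.85 R_nwl + 1.5 R_nwt = 394.4 kip.
R_n = max = 394.4 kip [governs: (ii)]; φR_n = 295.8 kip.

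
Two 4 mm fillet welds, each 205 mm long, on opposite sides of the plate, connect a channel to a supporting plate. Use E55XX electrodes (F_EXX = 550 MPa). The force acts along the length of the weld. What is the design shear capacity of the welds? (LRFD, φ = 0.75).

Effective throat t_e = 0.707 × 4 = 2.828 mm.
Total length L = 410 mm; A_we = 2.828 × 410 = 1159 mm².
F_nw = 0.6 F_EXX = 0.6 × 550 = 330 MPa.
φR_n = 0.75 × 330 × 1159 × 10⁻³ = 287 kN.

φR_n ≈ 287 kN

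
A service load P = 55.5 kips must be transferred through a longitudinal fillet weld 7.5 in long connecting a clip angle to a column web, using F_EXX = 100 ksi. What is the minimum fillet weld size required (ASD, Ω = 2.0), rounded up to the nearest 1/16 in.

Total weld length L = 7.5 in.
Required throat t_e = P × Ω / (0.6 F_EXX × L) = 55.5 × 2.0 / (0.6 × 100 × 7.5) = 0.2467 in.
Required leg w = t_e / 0.707 = 0.3489 in → use 3/8 in.

w = 3/8 in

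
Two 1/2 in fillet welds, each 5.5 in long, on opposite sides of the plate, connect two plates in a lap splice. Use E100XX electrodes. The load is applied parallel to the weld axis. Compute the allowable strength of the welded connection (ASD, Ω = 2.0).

R_n/Ω ≈ 117 kip

E100XX → F_EXX = 100 ksi.
Effective throat t_e = 0.707 × 0.5 = 0.3535 in.
Total length L = 11 in; A_we = 0.3535 × 11 = 3.888 in².
F_nw = 0.6 F_EXX = 0.6 × 100 = 60 ksi.
R_n = 60 × 3.888 = 233.3 kip; R_n/Ω = 233.3/2.0 = 116.7 kip.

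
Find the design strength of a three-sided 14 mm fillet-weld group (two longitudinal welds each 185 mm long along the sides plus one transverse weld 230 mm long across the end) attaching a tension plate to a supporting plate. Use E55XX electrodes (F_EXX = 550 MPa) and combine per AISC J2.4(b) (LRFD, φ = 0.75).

t_e = 0.707 × 14 = 9.898 mm.
R_nwl = 0.6 × 550 × 9.898 × 370 × 10⁻³ = 1209 kN (longitudinal, 2 welds).
R_nwt = 0.6 × 550 × 9.898 × 230 × 10⁻³ = 751.3 kN (transverse, base value).
(i) R_nwl + R_nwt = 1960 kN; (ii) 0.85 R_nwl + 1.5 R_nwt = 2154 kN.
R_n = max = 2154 kN [governs: (ii)]; φR_n = 1616 kN.

φR_n ≈ 1620 kN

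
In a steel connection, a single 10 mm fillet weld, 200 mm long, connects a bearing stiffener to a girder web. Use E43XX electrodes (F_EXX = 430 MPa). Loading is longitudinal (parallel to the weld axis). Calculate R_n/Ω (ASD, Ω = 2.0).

Effective throat t_e = 0.707 × 10 = 7.07 mm.
Total length L = 200 mm; A_we = 7.07 × 200 = 1414 mm².
F_nw = 0.6 F_EXX = 0.6 × 430 = 258 MPa.
R_n = 258 × 1414 × 10⁻³ = 364.8 kN; R_n/Ω = 364.8/2.0 = 182.4 kN.

R_n/Ω ≈ 182 kN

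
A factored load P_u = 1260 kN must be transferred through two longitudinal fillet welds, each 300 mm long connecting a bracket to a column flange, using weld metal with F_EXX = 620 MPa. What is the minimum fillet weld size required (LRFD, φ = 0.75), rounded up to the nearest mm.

w = 11 mm

Total weld length L = 600 mm.
Required throat t_e = P_u / (φ × 0.6 F_EXX × L) = 1260 / (0.75 × 0.6 × 620 × 600 × 10⁻³) = 7.527 mm.
Required leg w = t_e / 0.707 = 10.65 mm → use 11 mm.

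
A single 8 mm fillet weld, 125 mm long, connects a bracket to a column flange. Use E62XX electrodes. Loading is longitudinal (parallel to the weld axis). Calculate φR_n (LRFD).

E62XX → F_EXX = 620 MPa.
Effective throat t_e = 0.707 × 8 = 5.656 mm.
Total length L = 125 mm; A_we = 5.656 × 125 = 707 mm².
F_nw = 0.6 F_EXX = 0.6 × 620 = 372 MPa.
φR_n = 0.75 × 372 × 707 × 10⁻³ = 197.3 kN.

φR_n ≈ 197 kN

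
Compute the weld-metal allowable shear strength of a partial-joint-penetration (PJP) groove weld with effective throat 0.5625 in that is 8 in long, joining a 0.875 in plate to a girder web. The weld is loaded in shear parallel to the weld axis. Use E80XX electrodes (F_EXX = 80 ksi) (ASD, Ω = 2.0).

R_n/Ω ≈ 108 kips

Effective throat (given) t_e = 0.5625 in.
A_we = 0.5625 × 8 = 4.5 in².
F_nw = 0.6 F_EXX = 48 ksi.
R_n/Ω = (48 × 4.5) / 2.0 = 108 kips.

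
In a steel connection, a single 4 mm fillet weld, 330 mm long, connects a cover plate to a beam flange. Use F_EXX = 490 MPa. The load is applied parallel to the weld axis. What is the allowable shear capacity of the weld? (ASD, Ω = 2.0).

R_n/Ω ≈ 137 kN

Effective throat t_e = 0.707 × 4 = 2.828 mm.
Total length L = 330 mm; A_we = 2.828 × 330 = 933.2 mm².
F_nw = 0.6 F_EXX = 0.6 × 490 = 294 MPa.
R_n = 294 × 933.2 × 10⁻³ = 274.4 kN; R_n/Ω = 274.4/2.0 = 137.2 kN.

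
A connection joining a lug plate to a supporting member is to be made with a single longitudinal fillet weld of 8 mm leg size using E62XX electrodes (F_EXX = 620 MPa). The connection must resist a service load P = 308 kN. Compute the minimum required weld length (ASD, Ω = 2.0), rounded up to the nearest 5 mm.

L = 295 mm

Throat t_e = 0.707 × 8 = 5.656 mm.
r_n/Ω = (0.6 × 620 × 5.656) / 2.0 = 1052 N/mm = 1.052 kN/mm.
L_req = P / (r_n/Ω) = 308 / 1.052 = 292.8 mm total.
Round up → use L = 295 mm.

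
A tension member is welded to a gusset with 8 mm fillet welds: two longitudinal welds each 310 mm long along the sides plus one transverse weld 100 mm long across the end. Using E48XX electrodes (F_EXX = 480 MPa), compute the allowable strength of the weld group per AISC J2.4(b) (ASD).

R_n/Ω ≈ 586 kN

t_e = 0.707 × 8 = 5.656 mm.
R_nwl = 0.6 × 480 × 5.656 × 620 × 10⁻³ = 1010 kN (longitudinal, 2 welds).
R_nwt = 0.6 × 480 × 5.656 × 100 × 10⁻³ = 162.9 kN (transverse, base value).
(i) R_nwl + R_nwt = 1173 kN; (ii) 0.85 R_nwl + 1.5 R_nwt = 1103 kN.
R_n = max = 1173 kN [governs: (i)]; R_n/Ω = 586.4 kN.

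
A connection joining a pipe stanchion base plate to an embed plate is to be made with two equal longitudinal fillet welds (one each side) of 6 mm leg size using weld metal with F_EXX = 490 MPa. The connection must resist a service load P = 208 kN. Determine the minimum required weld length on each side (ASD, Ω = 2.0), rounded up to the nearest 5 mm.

Throat t_e = 0.707 × 6 = 4.242 mm.
r_n/Ω = (0.6 × 490 × 4.242) / 2.0 = 623.6 N/mm = 0.6236 kN/mm.
L_req = P / (r_n/Ω) = 208 / 0.6236 = 333.6 mm total.
Per side: 333.6 / 2 = 166.8 mm.
Round up → use L = 170 mm on each side.

L = 170 mm on each side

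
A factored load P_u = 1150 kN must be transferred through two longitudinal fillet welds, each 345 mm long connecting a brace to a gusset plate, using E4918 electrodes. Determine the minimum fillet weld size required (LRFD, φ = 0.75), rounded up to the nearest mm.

w = 11 mm

E49XX → F_EXX = 490 MPa.
Total weld length L = 690 mm.
Required throat t_e = P_u / (φ × 0.6 F_EXX × L) = 1150 / (0.75 × 0.6 × 490 × 690 × 10⁻³) = 7.559 mm.
Required leg w = t_e / 0.707 = 10.69 mm → use 11 mm.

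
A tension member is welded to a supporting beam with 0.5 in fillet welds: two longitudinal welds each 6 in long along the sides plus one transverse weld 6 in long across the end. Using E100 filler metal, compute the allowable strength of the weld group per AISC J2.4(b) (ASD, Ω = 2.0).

R_n/Ω ≈ 204 kip

E100XX → F_EXX = 100 ksi.
t_e = 0.707 × 0.5 = 0.3535 in.
R_nwl = 0.6 × 100 × 0.3535 × 12 = 254.5 kip (longitudinal, 2 welds).
R_nwt = 0.6 × 100 × 0.3535 × 6 = 127.3 kip (transverse, base value).
(i) R_nwl + R_nwt = 381.8 kip; (ii) 0.85 R_nwl + 1.5 R_nwt = 407.2 kip.
R_n = max = 407.2 kip [governs: (ii)]; R_n/Ω = 203.6 kip.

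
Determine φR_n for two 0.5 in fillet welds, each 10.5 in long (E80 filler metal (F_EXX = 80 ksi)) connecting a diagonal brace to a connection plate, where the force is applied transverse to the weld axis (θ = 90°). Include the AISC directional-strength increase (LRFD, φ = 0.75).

φR_n ≈ 401 kip

t_e = 0.707 × 0.5 = 0.3535 in; A_we = 0.3535 × 21 = 7.423 in².
Directional factor: 1.0 + 0.5 sin^1.5(90°) = 1.5.
F_nw = 0.6 × 80 × 1.5 = 72 ksi.
φR_n = 0.75 × 72 × 7.423 = 400.9 kip.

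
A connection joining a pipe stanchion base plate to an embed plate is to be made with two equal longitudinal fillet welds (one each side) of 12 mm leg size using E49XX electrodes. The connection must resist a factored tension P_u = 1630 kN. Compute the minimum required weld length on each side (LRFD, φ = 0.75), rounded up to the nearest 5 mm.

E49XX → F_EXX = 490 MPa.
Throat t_e = 0.707 × 12 = 8.484 mm.
φr_n = 0.75 × 0.6 × 490 × 8.484 × 10⁻³ = 1.871 kN/mm.
L_req = P_u / φr_n = 1630 / 1.871 = 871.3 mm total.
Per side: 871.3 / 2 = 435.7 mm.
Round up → use L = 440 mm on each side.

L = 440 mm on each side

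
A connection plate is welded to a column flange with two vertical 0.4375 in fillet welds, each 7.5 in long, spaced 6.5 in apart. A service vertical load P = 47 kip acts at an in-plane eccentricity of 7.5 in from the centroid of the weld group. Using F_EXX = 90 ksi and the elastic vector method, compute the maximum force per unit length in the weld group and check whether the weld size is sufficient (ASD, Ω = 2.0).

f_max ≈ 9.98 kip/in; NOT adequate

Total weld length L_w = 15 in. Treat welds as unit-width lines.
Polar moment about centroid: J = 2[d³/12 + d(b/2)²] = 2[7.5³/12 + 7.5×3.25²] = 228.8 in³.
Direct shear f_v = P/L_w = 47 / 15 = 3.133 kip/in (vertical).
Torsion M = P·e = 47 × 7.5 = 352.5 kip·in.
Critical point at (x, y) = (3.25, 3.75) from centroid. f_tx = M·y/J = 5.779 kip/in; f_ty = M·x/J = 5.008 kip/in.
Resultant f_max = √[f_tx² + (f_v + f_ty)²] = √[5.779² + (3.133 + 5.008)²] = 9.984 kip/in.
Capacity per unit length: r_n/Ω = (1/2.0) × 0.6 × 90 × (0.707 × 0.4375) = 8.351 kip/in.
9.984 > 8.351 → NOT adequate.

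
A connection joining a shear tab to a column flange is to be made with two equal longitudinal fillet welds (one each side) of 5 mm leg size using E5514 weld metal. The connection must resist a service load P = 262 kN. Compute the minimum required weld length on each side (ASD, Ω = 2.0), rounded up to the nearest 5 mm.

L = 225 mm on each side

E55XX → F_EXX = 550 MPa.
Throat t_e = 0.707 × 5 = 3.535 mm.
r_n/Ω = (0.6 × 550 × 3.535) / 2.0 = 583.3 N/mm = 0.5833 kN/mm.
L_req = P / (r_n/Ω) = 262 / 0.5833 = 449.2 mm total.
Per side: 449.2 / 2 = 224.6 mm.
Round up → use L = 225 mm on each side.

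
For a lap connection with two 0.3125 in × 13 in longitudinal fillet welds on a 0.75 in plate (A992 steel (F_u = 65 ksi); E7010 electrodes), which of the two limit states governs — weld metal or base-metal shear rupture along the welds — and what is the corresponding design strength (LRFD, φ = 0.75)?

E70XX → F_EXX = 70 ksi.
t_e = 0.707 × 0.3125 = 0.2209 in; L = 26 in.
Weld metal: φR_n = 0.75 × 0.6 × 70 × 0.2209 × 26 = 180.9 kips.
Base metal (shear rupture): φR_n = 0.75 × 0.6 × 65 × 0.75 × 26 = 570.4 kips.
Governing: weld metal.

φR_n ≈ 181 kips (weld metal governs)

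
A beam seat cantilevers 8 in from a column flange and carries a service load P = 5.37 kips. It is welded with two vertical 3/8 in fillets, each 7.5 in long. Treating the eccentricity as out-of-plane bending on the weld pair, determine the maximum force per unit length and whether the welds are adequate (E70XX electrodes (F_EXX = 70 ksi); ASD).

f_max ≈ 2.32 kip/in; adequate

L_w = 2 × 7.5 = 15 in; section modulus (unit throat) S = 2 × L²/6 = 18.75 in².
Direct shear f_v = P/L_w = 5.37/15 = 0.358 kip/in.
Moment M = P × e = 5.37 × 8 = 42.96 kip·in; bending f_b = M/S = 2.291 kip/in.
f_max = √(f_v² + f_b²) = √(0.358² + 2.291²) = 2.319 kip/in.
r_n/Ω = (1/2.0) × 0.6 × 70 × (0.707 × 0.375) = 5.568 kip/in → adequate.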